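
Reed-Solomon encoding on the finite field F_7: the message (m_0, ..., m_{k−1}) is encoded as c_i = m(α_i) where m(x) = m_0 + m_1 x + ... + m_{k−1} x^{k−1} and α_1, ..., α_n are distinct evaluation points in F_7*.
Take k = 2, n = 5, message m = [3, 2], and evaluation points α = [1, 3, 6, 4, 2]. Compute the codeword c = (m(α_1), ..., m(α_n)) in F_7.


c = [5, 2, 1, 4, 0]

Message polynomial: m(x) = 3 + 2·x (mod 7).
For each evaluation point α_i, compute m(α_i) mod 7:
  α_1 = 1: Horner steps 2 → 5, so m(1) = 5.
  α_2 = 3: Horner steps 2 → 2, so m(3) = 2.
  α_3 = 6: Horner steps 2 → 1, so m(6) = 1.
  α_4 = 4: Horner steps 2 → 4, so m(4) = 4.
  α_5 = 2: Horner steps 2 → 0, so m(2) = 0.
Codeword c = [5, 2, 1, 4, 0] ∈ F_7^5.


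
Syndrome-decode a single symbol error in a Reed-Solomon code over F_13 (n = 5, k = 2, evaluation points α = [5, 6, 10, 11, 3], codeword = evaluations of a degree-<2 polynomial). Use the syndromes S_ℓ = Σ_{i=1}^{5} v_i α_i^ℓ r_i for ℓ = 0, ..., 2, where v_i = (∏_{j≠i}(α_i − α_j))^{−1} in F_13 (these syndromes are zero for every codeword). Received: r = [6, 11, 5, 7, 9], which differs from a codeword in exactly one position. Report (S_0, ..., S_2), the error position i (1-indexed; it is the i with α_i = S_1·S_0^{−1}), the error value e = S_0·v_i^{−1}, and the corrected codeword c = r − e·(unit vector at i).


S = (6, 1, 11), error at position 4, error magnitude e = 10, c = [6, 11, 5, 10, 9].

Step 1: column multipliers v_i = (∏_{j≠i}(α_i − α_j))^{−1} mod 13.
  i = 1 (α = 5): (5−6)(5−10)(5−11)(5−3) = (−1)·(−5)·(−6)·2 = −60 ≡ 5, so v_1 = 5^{−1} = 8 (mod 13).
  i = 2 (α = 6): (6−5)(6−10)(6−11)(6−3) = 1·(−4)·(−5)·3 = 60 ≡ 8, so v_2 = 8^{−1} = 5 (mod 13).
  i = 3 (α = 10): (10−5)(10−6)(10−11)(10−3) = 5·4·(−1)·7 = −140 ≡ 3, so v_3 = 3^{−1} = 9 (mod 13).
  i = 4 (α = 11): (11−5)(11−6)(11−10)(11−3) = 6·5·1·8 = 240 ≡ 6, so v_4 = 6^{−1} = 11 (mod 13).
  i = 5 (α = 3): (3−5)(3−6)(3−10)(3−11) = (−2)·(−3)·(−7)·(−8) = 336 ≡ 11, so v_5 = 11^{−1} = 6 (mod 13).
  v = [8, 5, 9, 11, 6].
Step 2: syndromes of r = [6, 11, 5, 7, 9] (all sums mod 13).
  S_0 = Σ v_i r_i = 8·6 + 5·11 + 9·5 + 11·7 + 6·9 = 279 ≡ 6.
  S_1 = Σ v_i α_i r_i = 8·5·6 + 5·6·11 + 9·10·5 + 11·11·7 + 6·3·9 = 2029 ≡ 1.
  α_i^2 mod 13 = [12, 10, 9, 4, 9].
  S_2 = Σ v_i α_i^2 r_i = 8·12·6 + 5·10·11 + 9·9·5 + 11·4·7 + 6·9·9 = 2325 ≡ 11.
  S = (6, 1, 11) ≠ 0, so r is not a codeword (an error is present).
Step 3: locate the error. For a single error e at position i, S_ℓ = v_i·e·α_i^ℓ, so α_err = S_1/S_0.
  S_0^{−1} = 6^{−1} = 11 (mod 13), so α_err = 1·11 = 11 ≡ 11 = α_4. Error position i = 4.
  Consistency check: S_2/S_1 = 11·1 = 11 ≡ 11 = α_err ✓ (single-error assumption holds).
Step 4: error magnitude e = S_0/v_4 = S_0·∏_{j≠4}(α_4 − α_j) = 6·6 = 36 ≡ 10 (mod 13).
Step 5: correct position 4: c_4 = r_4 − e = 7 − 10 ≡ 10 (mod 13). Hence c = [6, 11, 5, 10, 9].
  Check: interpolating c through the α_i gives m(x) = 7 + 5·x (degree < 2) with m(α_i) = c_i for every i, so c is indeed a codeword.


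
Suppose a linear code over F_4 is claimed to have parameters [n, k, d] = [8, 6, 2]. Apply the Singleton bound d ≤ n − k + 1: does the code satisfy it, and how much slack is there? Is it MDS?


Singleton RHS = n − k + 1 = 3, slack = 1, bound satisfied, not MDS.

Singleton bound: d ≤ n − k + 1.
Here n = 8, k = 6, so n − k + 1 = 3.
Given d = 2, check d ≤ 3: YES.
Slack = (n − k + 1) − d = 1.
The code is NOT MDS (slack = 1 > 0).
Description: the claimed parameters are [8, 6, 2]_4; such a code would be non-MDS.


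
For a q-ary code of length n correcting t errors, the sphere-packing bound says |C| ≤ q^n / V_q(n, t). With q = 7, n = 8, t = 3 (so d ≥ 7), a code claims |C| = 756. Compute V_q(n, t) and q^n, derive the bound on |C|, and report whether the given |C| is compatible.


V_q(n, t) = 13153, q^n = 5764801, Hamming bound = 438, |C| = 756 > bound (violated).

Step 1: Compute V_q(n, t) = Σ_{j=0}^3 C(n, j) (q−1)^j.
  j = 0: C(8,0)·(6)^0 = 1·1 = 1.
  j = 1: C(8,1)·(6)^1 = 8·6 = 48.
  j = 2: C(8,2)·(6)^2 = 28·36 = 1008.
  j = 3: C(8,3)·(6)^3 = 56·216 = 12096.
  V_q(n, t) = 1 + 48 + 1008 + 12096 = 13153.
Step 2: q^n = 7^8 = 5764801.
Step 3: Hamming bound ⌊q^n / V_q(n,t)⌋ = ⌊5764801/13153⌋ = 438.
Step 4: Compare |C| = 756 to 438: violated.
The claimed |C| lies above the Hamming bound, so no 7-ary code of length 8 with d ≥ 7 can have 756 codewords.


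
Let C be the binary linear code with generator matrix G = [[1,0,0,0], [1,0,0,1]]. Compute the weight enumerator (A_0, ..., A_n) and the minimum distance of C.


Weight distribution: A_0 = 1, A_1 = 2, A_2 = 1. Minimum distance d = 1.

Enumerate all 2^2 = 4 messages m ∈ F_2^2.
For each, compute codeword c = mG in F_2^4, then tally its weight.
  m = 00 → c = 0000, weight = 0.
  m = 10 → c = 1000, weight = 1.
  m = 01 → c = 1001, weight = 2.
  m = 11 → c = 0001, weight = 1.
Tally weights:
  weight 0: 1 codewords.
  weight 1: 2 codewords.
  weight 2: 1 codewords.
Minimum distance d = smallest w > 0 with A_w > 0 = 1.
Sanity: Σ A_w = 4 = 2^2 = 4 ✓.


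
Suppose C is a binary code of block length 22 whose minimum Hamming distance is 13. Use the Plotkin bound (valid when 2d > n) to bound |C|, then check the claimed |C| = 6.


Plotkin bound M ≤ 6; given |C| = 6 ≤ bound (satisfied).

Check applicability: 2d = 26, n = 22.
2d − n = 4 > 0, so Plotkin applies.
Compute d/(2d−n) = 13/4 ≈ 3.2500.
⌊d/(2d−n)⌋ = 3.
Plotkin bound: M ≤ 2·3 = 6.
Given |C| = 6, check: satisfied.
This |C| is at the Plotkin bound.


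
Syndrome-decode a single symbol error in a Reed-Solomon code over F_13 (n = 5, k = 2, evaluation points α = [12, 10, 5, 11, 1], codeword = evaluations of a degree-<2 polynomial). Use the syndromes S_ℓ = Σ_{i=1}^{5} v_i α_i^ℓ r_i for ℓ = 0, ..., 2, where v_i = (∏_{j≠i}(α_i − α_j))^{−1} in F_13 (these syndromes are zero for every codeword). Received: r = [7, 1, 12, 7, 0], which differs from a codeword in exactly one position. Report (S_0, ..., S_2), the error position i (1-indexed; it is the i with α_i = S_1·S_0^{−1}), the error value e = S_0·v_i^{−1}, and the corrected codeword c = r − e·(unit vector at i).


S = (11, 4, 5), error at position 4, error magnitude e = 3, c = [7, 1, 12, 4, 0].

Step 1: column multipliers v_i = (∏_{j≠i}(α_i − α_j))^{−1} mod 13.
  i = 1 (α = 12): (12−10)(12−5)(12−11)(12−1) = 2·7·1·11 = 154 ≡ 11, so v_1 = 11^{−1} = 6 (mod 13).
  i = 2 (α = 10): (10−12)(10−5)(10−11)(10−1) = (−2)·5·(−1)·9 = 90 ≡ 12, so v_2 = 12^{−1} = 12 (mod 13).
  i = 3 (α = 5): (5−12)(5−10)(5−11)(5−1) = (−7)·(−5)·(−6)·4 = −840 ≡ 5, so v_3 = 5^{−1} = 8 (mod 13).
  i = 4 (α = 11): (11−12)(11−10)(11−5)(11−1) = (−1)·1·6·10 = −60 ≡ 5, so v_4 = 5^{−1} = 8 (mod 13).
  i = 5 (α = 1): (1−12)(1−10)(1−5)(1−11) = (−11)·(−9)·(−4)·(−10) = 3960 ≡ 8, so v_5 = 8^{−1} = 5 (mod 13).
  v = [6, 12, 8, 8, 5].
Step 2: syndromes of r = [7, 1, 12, 7, 0] (all sums mod 13).
  S_0 = Σ v_i r_i = 6·7 + 12·1 + 8·12 + 8·7 + 5·0 = 206 ≡ 11.
  S_1 = Σ v_i α_i r_i = 6·12·7 + 12·10·1 + 8·5·12 + 8·11·7 + 5·1·0 = 1720 ≡ 4.
  α_i^2 mod 13 = [1, 9, 12, 4, 1].
  S_2 = Σ v_i α_i^2 r_i = 6·1·7 + 12·9·1 + 8·12·12 + 8·4·7 + 5·1·0 = 1526 ≡ 5.
  S = (11, 4, 5) ≠ 0, so r is not a codeword (an error is present).
Step 3: locate the error. For a single error e at position i, S_ℓ = v_i·e·α_i^ℓ, so α_err = S_1/S_0.
  S_0^{−1} = 11^{−1} = 6 (mod 13), so α_err = 4·6 = 24 ≡ 11 = α_4. Error position i = 4.
  Consistency check: S_2/S_1 = 5·10 = 50 ≡ 11 = α_err ✓ (single-error assumption holds).
Step 4: error magnitude e = S_0/v_4 = S_0·∏_{j≠4}(α_4 − α_j) = 11·5 = 55 ≡ 3 (mod 13).
Step 5: correct position 4: c_4 = r_4 − e = 7 − 3 ≡ 4 (mod 13). Hence c = [7, 1, 12, 4, 0].
  Check: interpolating c through the α_i gives m(x) = 10 + 3·x (degree < 2) with m(α_i) = c_i for every i, so c is indeed a codeword.


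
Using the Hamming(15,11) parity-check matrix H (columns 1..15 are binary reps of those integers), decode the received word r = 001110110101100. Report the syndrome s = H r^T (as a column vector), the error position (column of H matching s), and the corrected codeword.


s = (0, 1, 1, 0)^T, error position = 6, corrected codeword c = 001111110101100

Compute s = H r^T mod 2 one row at a time:
  s_1 = 1 + 0 + 1 + 0 + 1 + 1 + 0 + 0 = 4 ≡ 0 (mod 2).
  s_2 = 1 + 1 + 0 + 1 + 1 + 1 + 0 + 0 = 5 ≡ 1 (mod 2).
  s_3 = 0 + 1 + 0 + 1 + 1 + 0 + 0 + 0 = 3 ≡ 1 (mod 2).
  s_4 = 0 + 1 + 1 + 1 + 0 + 0 + 1 + 0 = 4 ≡ 0 (mod 2).
s = (0, 1, 1, 0)^T — this equals column 6 of H (binary 0110), so error is at position 6.
Correct: flip bit 6 of r = 001110110101100 to get c = 001111110101100.


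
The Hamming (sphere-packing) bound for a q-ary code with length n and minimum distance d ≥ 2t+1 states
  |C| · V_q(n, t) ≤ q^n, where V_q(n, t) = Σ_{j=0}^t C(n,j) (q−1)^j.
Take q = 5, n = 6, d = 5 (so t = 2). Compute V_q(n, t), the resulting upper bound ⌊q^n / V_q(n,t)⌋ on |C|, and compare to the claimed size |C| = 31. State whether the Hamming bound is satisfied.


V_q(n, t) = 265, q^n = 15625, Hamming bound = 58, |C| = 31 ≤ bound (satisfied).

Step 1: Compute V_q(n, t) = Σ_{j=0}^2 C(n, j) (q−1)^j.
  j = 0: C(6,0)·(4)^0 = 1·1 = 1.
  j = 1: C(6,1)·(4)^1 = 6·4 = 24.
  j = 2: C(6,2)·(4)^2 = 15·16 = 240.
  V_q(n, t) = 1 + 24 + 240 = 265.
Step 2: q^n = 5^6 = 15625.
Step 3: Hamming bound ⌊q^n / V_q(n,t)⌋ = ⌊15625/265⌋ = 58.
Step 4: Compare |C| = 31 to 58: satisfied.
The claimed |C| lies below the Hamming bound.


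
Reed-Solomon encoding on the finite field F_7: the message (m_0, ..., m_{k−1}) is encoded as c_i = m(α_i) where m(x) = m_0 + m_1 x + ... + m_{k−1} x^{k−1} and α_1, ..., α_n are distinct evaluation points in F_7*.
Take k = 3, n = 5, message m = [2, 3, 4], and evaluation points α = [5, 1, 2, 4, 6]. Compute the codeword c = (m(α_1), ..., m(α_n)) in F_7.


c = [5, 2, 3, 1, 3]

Message polynomial: m(x) = 2 + 3·x + 4·x^2 (mod 7).
For each evaluation point α_i, compute m(α_i) mod 7:
  α_1 = 5: Horner steps 4 → 2 → 5, so m(5) = 5.
  α_2 = 1: Horner steps 4 → 0 → 2, so m(1) = 2.
  α_3 = 2: Horner steps 4 → 4 → 3, so m(2) = 3.
  α_4 = 4: Horner steps 4 → 5 → 1, so m(4) = 1.
  α_5 = 6: Horner steps 4 → 6 → 3, so m(6) = 3.
Codeword c = [5, 2, 3, 1, 3] ∈ F_7^5.


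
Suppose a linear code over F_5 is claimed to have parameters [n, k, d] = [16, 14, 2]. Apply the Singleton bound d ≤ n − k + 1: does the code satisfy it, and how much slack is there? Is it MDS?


Singleton RHS = n − k + 1 = 3, slack = 1, bound satisfied, not MDS.

Singleton bound: d ≤ n − k + 1.
Here n = 16, k = 14, so n − k + 1 = 3.
Given d = 2, check d ≤ 3: YES.
Slack = (n − k + 1) − d = 1.
The code is NOT MDS (slack = 1 > 0).
Description: the claimed parameters are [16, 14, 2]_5; such a code would be non-MDS.


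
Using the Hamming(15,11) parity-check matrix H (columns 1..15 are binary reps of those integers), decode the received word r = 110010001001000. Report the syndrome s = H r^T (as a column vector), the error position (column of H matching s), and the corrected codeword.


s = (0, 0, 1, 1)^T, error position = 3, corrected codeword c = 111010001001000

Compute s = H r^T mod 2 one row at a time:
  s_1 = 0 + 1 + 0 + 0 + 1 + 0 + 0 + 0 = 2 ≡ 0 (mod 2).
  s_2 = 0 + 1 + 0 + 0 + 1 + 0 + 0 + 0 = 2 ≡ 0 (mod 2).
  s_3 = 1 + 0 + 0 + 0 + 0 + 0 + 0 + 0 = 1 ≡ 1 (mod 2).
  s_4 = 1 + 0 + 1 + 0 + 1 + 0 + 0 + 0 = 3 ≡ 1 (mod 2).
s = (0, 0, 1, 1)^T — this equals column 3 of H (binary 0011), so error is at position 3.
Correct: flip bit 3 of r = 110010001001000 to get c = 111010001001000.


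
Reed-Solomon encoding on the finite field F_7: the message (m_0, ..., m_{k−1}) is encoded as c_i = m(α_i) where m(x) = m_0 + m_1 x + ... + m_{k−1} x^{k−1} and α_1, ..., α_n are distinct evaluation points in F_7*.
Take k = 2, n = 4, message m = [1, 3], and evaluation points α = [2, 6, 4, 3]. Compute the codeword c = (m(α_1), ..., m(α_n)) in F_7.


c = [0, 5, 6, 3]

Message polynomial: m(x) = 1 + 3·x (mod 7).
For each evaluation point α_i, compute m(α_i) mod 7:
  α_1 = 2: Horner steps 3 → 0, so m(2) = 0.
  α_2 = 6: Horner steps 3 → 5, so m(6) = 5.
  α_3 = 4: Horner steps 3 → 6, so m(4) = 6.
  α_4 = 3: Horner steps 3 → 3, so m(3) = 3.
Codeword c = [0, 5, 6, 3] ∈ F_7^4.


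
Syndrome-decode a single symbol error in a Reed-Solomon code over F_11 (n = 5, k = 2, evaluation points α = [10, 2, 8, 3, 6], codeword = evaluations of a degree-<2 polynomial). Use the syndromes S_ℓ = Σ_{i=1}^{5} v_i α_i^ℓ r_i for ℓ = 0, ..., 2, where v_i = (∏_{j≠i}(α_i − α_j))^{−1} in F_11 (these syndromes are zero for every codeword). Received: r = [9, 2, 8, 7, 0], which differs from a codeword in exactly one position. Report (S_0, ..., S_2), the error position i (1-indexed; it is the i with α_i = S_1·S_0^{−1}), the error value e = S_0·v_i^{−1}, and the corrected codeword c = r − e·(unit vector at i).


S = (9, 6, 4), error at position 3, error magnitude e = 9, c = [9, 2, 10, 7, 0].

Step 1: column multipliers v_i = (∏_{j≠i}(α_i − α_j))^{−1} mod 11.
  i = 1 (α = 10): (10−2)(10−8)(10−3)(10−6) = 8·2·7·4 = 448 ≡ 8, so v_1 = 8^{−1} = 7 (mod 11).
  i = 2 (α = 2): (2−10)(2−8)(2−3)(2−6) = (−8)·(−6)·(−1)·(−4) = 192 ≡ 5, so v_2 = 5^{−1} = 9 (mod 11).
  i = 3 (α = 8): (8−10)(8−2)(8−3)(8−6) = (−2)·6·5·2 = −120 ≡ 1, so v_3 = 1^{−1} = 1 (mod 11).
  i = 4 (α = 3): (3−10)(3−2)(3−8)(3−6) = (−7)·1·(−5)·(−3) = −105 ≡ 5, so v_4 = 5^{−1} = 9 (mod 11).
  i = 5 (α = 6): (6−10)(6−2)(6−8)(6−3) = (−4)·4·(−2)·3 = 96 ≡ 8, so v_5 = 8^{−1} = 7 (mod 11).
  v = [7, 9, 1, 9, 7].
Step 2: syndromes of r = [9, 2, 8, 7, 0] (all sums mod 11).
  S_0 = Σ v_i r_i = 7·9 + 9·2 + 1·8 + 9·7 + 7·0 = 152 ≡ 9.
  S_1 = Σ v_i α_i r_i = 7·10·9 + 9·2·2 + 1·8·8 + 9·3·7 + 7·6·0 = 919 ≡ 6.
  α_i^2 mod 11 = [1, 4, 9, 9, 3].
  S_2 = Σ v_i α_i^2 r_i = 7·1·9 + 9·4·2 + 1·9·8 + 9·9·7 + 7·3·0 = 774 ≡ 4.
  S = (9, 6, 4) ≠ 0, so r is not a codeword (an error is present).
Step 3: locate the error. For a single error e at position i, S_ℓ = v_i·e·α_i^ℓ, so α_err = S_1/S_0.
  S_0^{−1} = 9^{−1} = 5 (mod 11), so α_err = 6·5 = 30 ≡ 8 = α_3. Error position i = 3.
  Consistency check: S_2/S_1 = 4·2 = 8 ≡ 8 = α_err ✓ (single-error assumption holds).
Step 4: error magnitude e = S_0/v_3 = S_0·∏_{j≠3}(α_3 − α_j) = 9·1 = 9 ≡ 9 (mod 11).
Step 5: correct position 3: c_3 = r_3 − e = 8 − 9 ≡ 10 (mod 11). Hence c = [9, 2, 10, 7, 0].
  Check: interpolating c through the α_i gives m(x) = 3 + 5·x (degree < 2) with m(α_i) = c_i for every i, so c is indeed a codeword.


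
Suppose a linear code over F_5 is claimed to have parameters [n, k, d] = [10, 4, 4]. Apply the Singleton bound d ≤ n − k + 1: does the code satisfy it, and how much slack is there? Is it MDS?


Singleton RHS = n − k + 1 = 7, slack = 3, bound satisfied, not MDS.

Singleton bound: d ≤ n − k + 1.
Here n = 10, k = 4, so n − k + 1 = 7.
Given d = 4, check d ≤ 7: YES.
Slack = (n − k + 1) − d = 3.
The code is NOT MDS (slack = 3 > 0).
Description: the claimed parameters are [10, 4, 4]_5; such a code would be non-MDS.


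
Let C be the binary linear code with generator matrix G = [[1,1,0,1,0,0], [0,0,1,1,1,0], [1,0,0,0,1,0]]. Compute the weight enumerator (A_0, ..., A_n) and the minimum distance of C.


Weight distribution: A_0 = 1, A_2 = 2, A_3 = 4, A_4 = 1. Minimum distance d = 2.

Enumerate all 2^3 = 8 messages m ∈ F_2^3.
For each, compute codeword c = mG in F_2^6, then tally its weight.
  m = 000 → c = 000000, weight = 0.
  m = 100 → c = 110100, weight = 3.
  m = 010 → c = 001110, weight = 3.
  m = 110 → c = 111010, weight = 4.
  m = 001 → c = 100010, weight = 2.
  m = 101 → c = 010110, weight = 3.
  m = 011 → c = 101100, weight = 3.
  m = 111 → c = 011000, weight = 2.
Tally weights:
  weight 0: 1 codewords.
  weight 2: 2 codewords.
  weight 3: 4 codewords.
  weight 4: 1 codewords.
Minimum distance d = smallest w > 0 with A_w > 0 = 2.
Sanity: Σ A_w = 8 = 2^3 = 8 ✓.


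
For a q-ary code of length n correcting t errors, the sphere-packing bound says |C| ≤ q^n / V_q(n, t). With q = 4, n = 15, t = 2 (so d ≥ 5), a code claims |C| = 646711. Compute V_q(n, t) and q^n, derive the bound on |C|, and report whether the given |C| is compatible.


V_q(n, t) = 991, q^n = 1073741824, Hamming bound = 1083493, |C| = 646711 ≤ bound (satisfied).

Step 1: Compute V_q(n, t) = Σ_{j=0}^2 C(n, j) (q−1)^j.
  j = 0: C(15,0)·(3)^0 = 1·1 = 1.
  j = 1: C(15,1)·(3)^1 = 15·3 = 45.
  j = 2: C(15,2)·(3)^2 = 105·9 = 945.
  V_q(n, t) = 1 + 45 + 945 = 991.
Step 2: q^n = 4^15 = 1073741824.
Step 3: Hamming bound ⌊q^n / V_q(n,t)⌋ = ⌊1073741824/991⌋ = 1083493.
Step 4: Compare |C| = 646711 to 1083493: satisfied.
The claimed |C| lies below the Hamming bound.


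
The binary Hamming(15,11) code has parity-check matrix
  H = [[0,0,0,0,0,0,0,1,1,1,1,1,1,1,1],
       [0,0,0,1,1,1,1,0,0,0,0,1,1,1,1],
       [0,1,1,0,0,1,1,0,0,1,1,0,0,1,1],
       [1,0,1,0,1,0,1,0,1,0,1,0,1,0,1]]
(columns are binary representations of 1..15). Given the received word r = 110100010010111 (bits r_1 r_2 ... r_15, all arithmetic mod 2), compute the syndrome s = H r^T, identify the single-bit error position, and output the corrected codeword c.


s = (1, 0, 0, 0)^T, error position = 8, corrected codeword c = 110100000010111

Compute s = H r^T mod 2 one row at a time:
  s_1 = 1 + 0 + 0 + 1 + 0 + 1 + 1 + 1 = 5 ≡ 1 (mod 2).
  s_2 = 1 + 0 + 0 + 0 + 0 + 1 + 1 + 1 = 4 ≡ 0 (mod 2).
  s_3 = 1 + 0 + 0 + 0 + 0 + 1 + 1 + 1 = 4 ≡ 0 (mod 2).
  s_4 = 1 + 0 + 0 + 0 + 0 + 1 + 1 + 1 = 4 ≡ 0 (mod 2).
s = (1, 0, 0, 0)^T — this equals column 8 of H (binary 1000), so error is at position 8.
Correct: flip bit 8 of r = 110100010010111 to get c = 110100000010111.


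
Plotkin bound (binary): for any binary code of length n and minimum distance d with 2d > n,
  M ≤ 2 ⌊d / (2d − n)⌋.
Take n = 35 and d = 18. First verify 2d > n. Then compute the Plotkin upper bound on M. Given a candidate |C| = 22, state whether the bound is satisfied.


Plotkin bound M ≤ 36; given |C| = 22 ≤ bound (satisfied).

Check applicability: 2d = 36, n = 35.
2d − n = 1 > 0, so Plotkin applies.
Compute d/(2d−n) = 18/1 ≈ 18.0000.
⌊d/(2d−n)⌋ = 18.
Plotkin bound: M ≤ 2·18 = 36.
Given |C| = 22, check: satisfied.
This |C| is below the Plotkin bound.


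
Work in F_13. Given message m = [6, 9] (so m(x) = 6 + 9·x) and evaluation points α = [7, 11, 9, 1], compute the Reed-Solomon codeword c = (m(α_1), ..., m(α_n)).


c = [4, 1, 9, 2]

Message polynomial: m(x) = 6 + 9·x (mod 13).
For each evaluation point α_i, compute m(α_i) mod 13:
  α_1 = 7: Horner steps 9 → 4, so m(7) = 4.
  α_2 = 11: Horner steps 9 → 1, so m(11) = 1.
  α_3 = 9: Horner steps 9 → 9, so m(9) = 9.
  α_4 = 1: Horner steps 9 → 2, so m(1) = 2.
Codeword c = [4, 1, 9, 2] ∈ F_13^4.


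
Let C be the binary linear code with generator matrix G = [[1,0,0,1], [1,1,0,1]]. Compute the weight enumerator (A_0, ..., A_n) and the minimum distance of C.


Weight distribution: A_0 = 1, A_1 = 1, A_2 = 1, A_3 = 1. Minimum distance d = 1.

Enumerate all 2^2 = 4 messages m ∈ F_2^2.
For each, compute codeword c = mG in F_2^4, then tally its weight.
  m = 00 → c = 0000, weight = 0.
  m = 10 → c = 1001, weight = 2.
  m = 01 → c = 1101, weight = 3.
  m = 11 → c = 0100, weight = 1.
Tally weights:
  weight 0: 1 codewords.
  weight 1: 1 codewords.
  weight 2: 1 codewords.
  weight 3: 1 codewords.
Minimum distance d = smallest w > 0 with A_w > 0 = 1.
Sanity: Σ A_w = 4 = 2^2 = 4 ✓.


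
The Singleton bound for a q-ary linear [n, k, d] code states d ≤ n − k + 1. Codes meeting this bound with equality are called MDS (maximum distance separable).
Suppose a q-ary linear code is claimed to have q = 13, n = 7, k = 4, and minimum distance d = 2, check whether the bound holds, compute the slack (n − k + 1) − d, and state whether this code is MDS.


Singleton RHS = n − k + 1 = 4, slack = 2, bound satisfied, not MDS.

Singleton bound: d ≤ n − k + 1.
Here n = 7, k = 4, so n − k + 1 = 4.
Given d = 2, check d ≤ 4: YES.
Slack = (n − k + 1) − d = 2.
The code is NOT MDS (slack = 2 > 0).
Description: the claimed parameters are [7, 4, 2]_13; such a code would be non-MDS.


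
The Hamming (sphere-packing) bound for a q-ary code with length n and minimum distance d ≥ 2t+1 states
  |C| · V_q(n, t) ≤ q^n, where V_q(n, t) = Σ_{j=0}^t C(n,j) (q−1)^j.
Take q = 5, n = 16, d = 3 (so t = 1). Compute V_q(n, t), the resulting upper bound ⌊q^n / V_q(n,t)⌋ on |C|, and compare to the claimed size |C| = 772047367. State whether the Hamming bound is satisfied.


V_q(n, t) = 65, q^n = 152587890625, Hamming bound = 2347506009, |C| = 772047367 ≤ bound (satisfied).

Step 1: Compute V_q(n, t) = Σ_{j=0}^1 C(n, j) (q−1)^j.
  j = 0: C(16,0)·(4)^0 = 1·1 = 1.
  j = 1: C(16,1)·(4)^1 = 16·4 = 64.
  V_q(n, t) = 1 + 64 = 65.
Step 2: q^n = 5^16 = 152587890625.
Step 3: Hamming bound ⌊q^n / V_q(n,t)⌋ = ⌊152587890625/65⌋ = 2347506009.
Step 4: Compare |C| = 772047367 to 2347506009: satisfied.
The claimed |C| lies below the Hamming bound.


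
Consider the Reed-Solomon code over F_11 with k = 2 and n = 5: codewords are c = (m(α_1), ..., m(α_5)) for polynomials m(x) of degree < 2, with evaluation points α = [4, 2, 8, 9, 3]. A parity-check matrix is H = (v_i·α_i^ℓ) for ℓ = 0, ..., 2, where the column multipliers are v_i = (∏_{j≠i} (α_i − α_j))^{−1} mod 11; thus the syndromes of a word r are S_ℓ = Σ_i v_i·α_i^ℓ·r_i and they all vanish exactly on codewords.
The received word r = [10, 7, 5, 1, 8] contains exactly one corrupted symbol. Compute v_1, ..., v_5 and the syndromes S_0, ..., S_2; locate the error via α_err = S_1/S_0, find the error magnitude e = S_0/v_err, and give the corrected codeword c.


S = (9, 5, 4), error at position 5, error magnitude e = 5, c = [10, 7, 5, 1, 3].

Step 1: column multipliers v_i = (∏_{j≠i}(α_i − α_j))^{−1} mod 11.
  i = 1 (α = 4): (4−2)(4−8)(4−9)(4−3) = 2·(−4)·(−5)·1 = 40 ≡ 7, so v_1 = 7^{−1} = 8 (mod 11).
  i = 2 (α = 2): (2−4)(2−8)(2−9)(2−3) = (−2)·(−6)·(−7)·(−1) = 84 ≡ 7, so v_2 = 7^{−1} = 8 (mod 11).
  i = 3 (α = 8): (8−4)(8−2)(8−9)(8−3) = 4·6·(−1)·5 = −120 ≡ 1, so v_3 = 1^{−1} = 1 (mod 11).
  i = 4 (α = 9): (9−4)(9−2)(9−8)(9−3) = 5·7·1·6 = 210 ≡ 1, so v_4 = 1^{−1} = 1 (mod 11).
  i = 5 (α = 3): (3−4)(3−2)(3−8)(3−9) = (−1)·1·(−5)·(−6) = −30 ≡ 3, so v_5 = 3^{−1} = 4 (mod 11).
  v = [8, 8, 1, 1, 4].
Step 2: syndromes of r = [10, 7, 5, 1, 8] (all sums mod 11).
  S_0 = Σ v_i r_i = 8·10 + 8·7 + 1·5 + 1·1 + 4·8 = 174 ≡ 9.
  S_1 = Σ v_i α_i r_i = 8·4·10 + 8·2·7 + 1·8·5 + 1·9·1 + 4·3·8 = 577 ≡ 5.
  α_i^2 mod 11 = [5, 4, 9, 4, 9].
  S_2 = Σ v_i α_i^2 r_i = 8·5·10 + 8·4·7 + 1·9·5 + 1·4·1 + 4·9·8 = 961 ≡ 4.
  S = (9, 5, 4) ≠ 0, so r is not a codeword (an error is present).
Step 3: locate the error. For a single error e at position i, S_ℓ = v_i·e·α_i^ℓ, so α_err = S_1/S_0.
  S_0^{−1} = 9^{−1} = 5 (mod 11), so α_err = 5·5 = 25 ≡ 3 = α_5. Error position i = 5.
  Consistency check: S_2/S_1 = 4·9 = 36 ≡ 3 = α_err ✓ (single-error assumption holds).
Step 4: error magnitude e = S_0/v_5 = S_0·∏_{j≠5}(α_5 − α_j) = 9·3 = 27 ≡ 5 (mod 11).
Step 5: correct position 5: c_5 = r_5 − e = 8 − 5 ≡ 3 (mod 11). Hence c = [10, 7, 5, 1, 3].
  Check: interpolating c through the α_i gives m(x) = 4 + 7·x (degree < 2) with m(α_i) = c_i for every i, so c is indeed a codeword.


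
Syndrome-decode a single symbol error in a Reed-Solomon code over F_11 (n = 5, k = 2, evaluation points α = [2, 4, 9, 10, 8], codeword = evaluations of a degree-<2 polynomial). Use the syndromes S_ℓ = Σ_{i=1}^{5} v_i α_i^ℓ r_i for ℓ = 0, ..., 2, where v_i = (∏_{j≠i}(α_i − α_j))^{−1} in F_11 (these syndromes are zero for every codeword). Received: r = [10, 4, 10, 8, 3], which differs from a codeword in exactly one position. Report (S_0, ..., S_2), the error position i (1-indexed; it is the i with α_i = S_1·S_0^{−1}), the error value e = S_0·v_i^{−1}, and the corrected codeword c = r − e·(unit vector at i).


S = (6, 10, 2), error at position 3, error magnitude e = 10, c = [10, 4, 0, 8, 3].

Step 1: column multipliers v_i = (∏_{j≠i}(α_i − α_j))^{−1} mod 11.
  i = 1 (α = 2): (2−4)(2−9)(2−10)(2−8) = (−2)·(−7)·(−8)·(−6) = 672 ≡ 1, so v_1 = 1^{−1} = 1 (mod 11).
  i = 2 (α = 4): (4−2)(4−9)(4−10)(4−8) = 2·(−5)·(−6)·(−4) = −240 ≡ 2, so v_2 = 2^{−1} = 6 (mod 11).
  i = 3 (α = 9): (9−2)(9−4)(9−10)(9−8) = 7·5·(−1)·1 = −35 ≡ 9, so v_3 = 9^{−1} = 5 (mod 11).
  i = 4 (α = 10): (10−2)(10−4)(10−9)(10−8) = 8·6·1·2 = 96 ≡ 8, so v_4 = 8^{−1} = 7 (mod 11).
  i = 5 (α = 8): (8−2)(8−4)(8−9)(8−10) = 6·4·(−1)·(−2) = 48 ≡ 4, so v_5 = 4^{−1} = 3 (mod 11).
  v = [1, 6, 5, 7, 3].
Step 2: syndromes of r = [10, 4, 10, 8, 3] (all sums mod 11).
  S_0 = Σ v_i r_i = 1·10 + 6·4 + 5·10 + 7·8 + 3·3 = 149 ≡ 6.
  S_1 = Σ v_i α_i r_i = 1·2·10 + 6·4·4 + 5·9·10 + 7·10·8 + 3·8·3 = 1198 ≡ 10.
  α_i^2 mod 11 = [4, 5, 4, 1, 9].
  S_2 = Σ v_i α_i^2 r_i = 1·4·10 + 6·5·4 + 5·4·10 + 7·1·8 + 3·9·3 = 497 ≡ 2.
  S = (6, 10, 2) ≠ 0, so r is not a codeword (an error is present).
Step 3: locate the error. For a single error e at position i, S_ℓ = v_i·e·α_i^ℓ, so α_err = S_1/S_0.
  S_0^{−1} = 6^{−1} = 2 (mod 11), so α_err = 10·2 = 20 ≡ 9 = α_3. Error position i = 3.
  Consistency check: S_2/S_1 = 2·10 = 20 ≡ 9 = α_err ✓ (single-error assumption holds).
Step 4: error magnitude e = S_0/v_3 = S_0·∏_{j≠3}(α_3 − α_j) = 6·9 = 54 ≡ 10 (mod 11).
Step 5: correct position 3: c_3 = r_3 − e = 10 − 10 ≡ 0 (mod 11). Hence c = [10, 4, 0, 8, 3].
  Check: interpolating c through the α_i gives m(x) = 5 + 8·x (degree < 2) with m(α_i) = c_i for every i, so c is indeed a codeword.


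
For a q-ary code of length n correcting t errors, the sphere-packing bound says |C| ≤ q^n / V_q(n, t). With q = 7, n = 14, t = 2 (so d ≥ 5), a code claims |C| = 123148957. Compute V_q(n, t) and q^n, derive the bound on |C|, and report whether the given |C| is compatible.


V_q(n, t) = 3361, q^n = 678223072849, Hamming bound = 201792047, |C| = 123148957 ≤ bound (satisfied).

Step 1: Compute V_q(n, t) = Σ_{j=0}^2 C(n, j) (q−1)^j.
  j = 0: C(14,0)·(6)^0 = 1·1 = 1.
  j = 1: C(14,1)·(6)^1 = 14·6 = 84.
  j = 2: C(14,2)·(6)^2 = 91·36 = 3276.
  V_q(n, t) = 1 + 84 + 3276 = 3361.
Step 2: q^n = 7^14 = 678223072849.
Step 3: Hamming bound ⌊q^n / V_q(n,t)⌋ = ⌊678223072849/3361⌋ = 201792047.
Step 4: Compare |C| = 123148957 to 201792047: satisfied.
The claimed |C| lies below the Hamming bound.


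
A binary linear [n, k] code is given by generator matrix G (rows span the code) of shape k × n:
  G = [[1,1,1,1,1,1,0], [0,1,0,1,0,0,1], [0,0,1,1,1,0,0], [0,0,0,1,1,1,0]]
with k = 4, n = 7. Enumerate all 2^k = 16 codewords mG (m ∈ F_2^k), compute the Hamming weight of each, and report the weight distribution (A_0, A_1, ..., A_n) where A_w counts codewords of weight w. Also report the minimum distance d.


Weight distribution: A_0 = 1, A_2 = 1, A_3 = 6, A_4 = 5, A_5 = 2, A_6 = 1. Minimum distance d = 2.

Enumerate all 2^4 = 16 messages m ∈ F_2^4.
For each, compute codeword c = mG in F_2^7, then tally its weight.
  m = 0000 → c = 0000000, weight = 0.
  m = 1000 → c = 1111110, weight = 6.
  m = 0100 → c = 0101001, weight = 3.
  m = 1100 → c = 1010111, weight = 5.
  m = 0010 → c = 0011100, weight = 3.
  m = 1010 → c = 1100010, weight = 3.
  m = 0110 → c = 0110101, weight = 4.
  m = 1110 → c = 1001011, weight = 4.
  m = 0001 → c = 0001110, weight = 3.
  m = 1001 → c = 1110000, weight = 3.
  m = 0101 → c = 0100111, weight = 4.
  m = 1101 → c = 1011001, weight = 4.
  m = 0011 → c = 0010010, weight = 2.
  m = 1011 → c = 1101100, weight = 4.
  m = 0111 → c = 0111011, weight = 5.
  m = 1111 → c = 1000101, weight = 3.
Tally weights:
  weight 0: 1 codewords.
  weight 2: 1 codewords.
  weight 3: 6 codewords.
  weight 4: 5 codewords.
  weight 5: 2 codewords.
  weight 6: 1 codewords.
Minimum distance d = smallest w > 0 with A_w > 0 = 2.
Sanity: Σ A_w = 16 = 2^4 = 16 ✓.


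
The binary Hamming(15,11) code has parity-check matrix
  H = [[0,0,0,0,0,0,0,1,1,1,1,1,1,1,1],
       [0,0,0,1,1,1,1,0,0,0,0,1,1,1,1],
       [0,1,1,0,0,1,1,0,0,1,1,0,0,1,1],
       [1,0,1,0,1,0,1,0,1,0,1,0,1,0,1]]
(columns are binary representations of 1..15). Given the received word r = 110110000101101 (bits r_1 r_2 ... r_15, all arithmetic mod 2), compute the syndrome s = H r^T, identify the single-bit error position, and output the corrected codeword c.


s = (0, 1, 1, 0)^T, error position = 6, corrected codeword c = 110111000101101

Compute s = H r^T mod 2 one row at a time:
  s_1 = 0 + 0 + 1 + 0 + 1 + 1 + 0 + 1 = 4 ≡ 0 (mod 2).
  s_2 = 1 + 1 + 0 + 0 + 1 + 1 + 0 + 1 = 5 ≡ 1 (mod 2).
  s_3 = 1 + 0 + 0 + 0 + 1 + 0 + 0 + 1 = 3 ≡ 1 (mod 2).
  s_4 = 1 + 0 + 1 + 0 + 0 + 0 + 1 + 1 = 4 ≡ 0 (mod 2).
s = (0, 1, 1, 0)^T — this equals column 6 of H (binary 0110), so error is at position 6.
Correct: flip bit 6 of r = 110110000101101 to get c = 110111000101101.


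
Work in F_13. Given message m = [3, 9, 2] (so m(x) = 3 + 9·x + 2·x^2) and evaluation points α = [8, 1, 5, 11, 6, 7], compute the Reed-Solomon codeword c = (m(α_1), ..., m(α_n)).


c = [8, 1, 7, 6, 12, 8]

Message polynomial: m(x) = 3 + 9·x + 2·x^2 (mod 13).
For each evaluation point α_i, compute m(α_i) mod 13:
  α_1 = 8: Horner steps 2 → 12 → 8, so m(8) = 8.
  α_2 = 1: Horner steps 2 → 11 → 1, so m(1) = 1.
  α_3 = 5: Horner steps 2 → 6 → 7, so m(5) = 7.
  α_4 = 11: Horner steps 2 → 5 → 6, so m(11) = 6.
  α_5 = 6: Horner steps 2 → 8 → 12, so m(6) = 12.
  α_6 = 7: Horner steps 2 → 10 → 8, so m(7) = 8.
Codeword c = [8, 1, 7, 6, 12, 8] ∈ F_13^6.


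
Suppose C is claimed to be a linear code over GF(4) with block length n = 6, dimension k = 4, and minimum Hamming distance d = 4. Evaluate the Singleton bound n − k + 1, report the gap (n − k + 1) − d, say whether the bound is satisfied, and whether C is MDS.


Singleton RHS = n − k + 1 = 3, slack = -1, bound violated (no such code; not MDS).

Singleton bound: d ≤ n − k + 1.
Here n = 6, k = 4, so n − k + 1 = 3.
Given d = 4, check d ≤ 3: NO.
Slack = (n − k + 1) − d = -1.
The slack is negative: d = 4 exceeds n − k + 1 = 3 by 1, so the Singleton bound is violated and no linear [6, 4, 4]_4 code can exist. In particular it is not MDS (MDS requires d = n − k + 1 exactly).
Description: the claimed parameters are [6, 4, 4]_4; such a code would be impossible (violates the Singleton bound).


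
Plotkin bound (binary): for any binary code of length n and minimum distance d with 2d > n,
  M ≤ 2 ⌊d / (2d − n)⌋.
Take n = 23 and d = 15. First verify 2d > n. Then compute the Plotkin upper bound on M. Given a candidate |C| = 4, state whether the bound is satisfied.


Plotkin bound M ≤ 4; given |C| = 4 ≤ bound (satisfied).

Check applicability: 2d = 30, n = 23.
2d − n = 7 > 0, so Plotkin applies.
Compute d/(2d−n) = 15/7 ≈ 2.1429.
⌊d/(2d−n)⌋ = 2.
Plotkin bound: M ≤ 2·2 = 4.
Given |C| = 4, check: satisfied.
This |C| is at the Plotkin bound.


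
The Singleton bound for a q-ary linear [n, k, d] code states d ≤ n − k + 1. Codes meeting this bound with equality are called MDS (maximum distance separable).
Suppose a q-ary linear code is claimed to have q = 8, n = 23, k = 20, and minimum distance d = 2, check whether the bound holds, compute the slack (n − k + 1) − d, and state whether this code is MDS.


Singleton RHS = n − k + 1 = 4, slack = 2, bound satisfied, not MDS.

Singleton bound: d ≤ n − k + 1.
Here n = 23, k = 20, so n − k + 1 = 4.
Given d = 2, check d ≤ 4: YES.
Slack = (n − k + 1) − d = 2.
The code is NOT MDS (slack = 2 > 0).
Description: the claimed parameters are [23, 20, 2]_8; such a code would be non-MDS.


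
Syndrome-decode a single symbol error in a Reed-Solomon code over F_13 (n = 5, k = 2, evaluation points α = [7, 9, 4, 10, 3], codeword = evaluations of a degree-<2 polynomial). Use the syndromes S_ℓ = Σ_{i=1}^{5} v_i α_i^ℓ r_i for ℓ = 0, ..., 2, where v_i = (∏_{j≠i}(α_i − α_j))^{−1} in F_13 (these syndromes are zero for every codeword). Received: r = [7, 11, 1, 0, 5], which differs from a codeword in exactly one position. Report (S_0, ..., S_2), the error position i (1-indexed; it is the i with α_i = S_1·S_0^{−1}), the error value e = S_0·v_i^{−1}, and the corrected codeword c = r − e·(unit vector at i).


S = (7, 8, 11), error at position 5, error magnitude e = 6, c = [7, 11, 1, 0, 12].

Step 1: column multipliers v_i = (∏_{j≠i}(α_i − α_j))^{−1} mod 13.
  i = 1 (α = 7): (7−9)(7−4)(7−10)(7−3) = (−2)·3·(−3)·4 = 72 ≡ 7, so v_1 = 7^{−1} = 2 (mod 13).
  i = 2 (α = 9): (9−7)(9−4)(9−10)(9−3) = 2·5·(−1)·6 = −60 ≡ 5, so v_2 = 5^{−1} = 8 (mod 13).
  i = 3 (α = 4): (4−7)(4−9)(4−10)(4−3) = (−3)·(−5)·(−6)·1 = −90 ≡ 1, so v_3 = 1^{−1} = 1 (mod 13).
  i = 4 (α = 10): (10−7)(10−9)(10−4)(10−3) = 3·1·6·7 = 126 ≡ 9, so v_4 = 9^{−1} = 3 (mod 13).
  i = 5 (α = 3): (3−7)(3−9)(3−4)(3−10) = (−4)·(−6)·(−1)·(−7) = 168 ≡ 12, so v_5 = 12^{−1} = 12 (mod 13).
  v = [2, 8, 1, 3, 12].
Step 2: syndromes of r = [7, 11, 1, 0, 5] (all sums mod 13).
  S_0 = Σ v_i r_i = 2·7 + 8·11 + 1·1 + 3·0 + 12·5 = 163 ≡ 7.
  S_1 = Σ v_i α_i r_i = 2·7·7 + 8·9·11 + 1·4·1 + 3·10·0 + 12·3·5 = 1074 ≡ 8.
  α_i^2 mod 13 = [10, 3, 3, 9, 9].
  S_2 = Σ v_i α_i^2 r_i = 2·10·7 + 8·3·11 + 1·3·1 + 3·9·0 + 12·9·5 = 947 ≡ 11.
  S = (7, 8, 11) ≠ 0, so r is not a codeword (an error is present).
Step 3: locate the error. For a single error e at position i, S_ℓ = v_i·e·α_i^ℓ, so α_err = S_1/S_0.
  S_0^{−1} = 7^{−1} = 2 (mod 13), so α_err = 8·2 = 16 ≡ 3 = α_5. Error position i = 5.
  Consistency check: S_2/S_1 = 11·5 = 55 ≡ 3 = α_err ✓ (single-error assumption holds).
Step 4: error magnitude e = S_0/v_5 = S_0·∏_{j≠5}(α_5 − α_j) = 7·12 = 84 ≡ 6 (mod 13).
Step 5: correct position 5: c_5 = r_5 − e = 5 − 6 ≡ 12 (mod 13). Hence c = [7, 11, 1, 0, 12].
  Check: interpolating c through the α_i gives m(x) = 6 + 2·x (degree < 2) with m(α_i) = c_i for every i, so c is indeed a codeword.


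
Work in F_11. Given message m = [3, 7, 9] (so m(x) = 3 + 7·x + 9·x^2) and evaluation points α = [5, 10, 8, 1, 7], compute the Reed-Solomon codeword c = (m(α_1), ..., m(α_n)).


c = [10, 5, 8, 8, 9]

Message polynomial: m(x) = 3 + 7·x + 9·x^2 (mod 11).
For each evaluation point α_i, compute m(α_i) mod 11:
  α_1 = 5: Horner steps 9 → 8 → 10, so m(5) = 10.
  α_2 = 10: Horner steps 9 → 9 → 5, so m(10) = 5.
  α_3 = 8: Horner steps 9 → 2 → 8, so m(8) = 8.
  α_4 = 1: Horner steps 9 → 5 → 8, so m(1) = 8.
  α_5 = 7: Horner steps 9 → 4 → 9, so m(7) = 9.
Codeword c = [10, 5, 8, 8, 9] ∈ F_11^5.


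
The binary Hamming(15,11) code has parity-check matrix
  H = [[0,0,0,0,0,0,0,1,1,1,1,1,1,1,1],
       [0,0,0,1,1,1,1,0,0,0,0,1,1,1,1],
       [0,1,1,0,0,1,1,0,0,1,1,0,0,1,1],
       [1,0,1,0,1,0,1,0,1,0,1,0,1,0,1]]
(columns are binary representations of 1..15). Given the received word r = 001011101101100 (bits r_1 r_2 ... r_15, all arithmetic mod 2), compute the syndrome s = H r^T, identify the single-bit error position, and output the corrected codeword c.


s = (0, 1, 0, 1)^T, error position = 5, corrected codeword c = 001001101101100

Compute s = H r^T mod 2 one row at a time:
  s_1 = 0 + 1 + 1 + 0 + 1 + 1 + 0 + 0 = 4 ≡ 0 (mod 2).
  s_2 = 0 + 1 + 1 + 1 + 1 + 1 + 0 + 0 = 5 ≡ 1 (mod 2).
  s_3 = 0 + 1 + 1 + 1 + 1 + 0 + 0 + 0 = 4 ≡ 0 (mod 2).
  s_4 = 0 + 1 + 1 + 1 + 1 + 0 + 1 + 0 = 5 ≡ 1 (mod 2).
s = (0, 1, 0, 1)^T — this equals column 5 of H (binary 0101), so error is at position 5.
Correct: flip bit 5 of r = 001011101101100 to get c = 001001101101100.


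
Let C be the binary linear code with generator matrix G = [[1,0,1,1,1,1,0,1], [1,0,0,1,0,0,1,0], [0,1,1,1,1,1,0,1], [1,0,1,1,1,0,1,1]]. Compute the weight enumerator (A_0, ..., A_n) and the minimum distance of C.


Weight distribution: A_0 = 1, A_2 = 2, A_3 = 5, A_4 = 1, A_5 = 2, A_6 = 4, A_7 = 1. Minimum distance d = 2.

Enumerate all 2^4 = 16 messages m ∈ F_2^4.
For each, compute codeword c = mG in F_2^8, then tally its weight.
  m = 0000 → c = 00000000, weight = 0.
  m = 1000 → c = 10111101, weight = 6.
  m = 0100 → c = 10010010, weight = 3.
  m = 1100 → c = 00101111, weight = 5.
  m = 0010 → c = 01111101, weight = 6.
  m = 1010 → c = 11000000, weight = 2.
  m = 0110 → c = 11101111, weight = 7.
  m = 1110 → c = 01010010, weight = 3.
  m = 0001 → c = 10111011, weight = 6.
  m = 1001 → c = 00000110, weight = 2.
  m = 0101 → c = 00101001, weight = 3.
  m = 1101 → c = 10010100, weight = 3.
  m = 0011 → c = 11000110, weight = 4.
  m = 1011 → c = 01111011, weight = 6.
  m = 0111 → c = 01010100, weight = 3.
  m = 1111 → c = 11101001, weight = 5.
Tally weights:
  weight 0: 1 codewords.
  weight 2: 2 codewords.
  weight 3: 5 codewords.
  weight 4: 1 codewords.
  weight 5: 2 codewords.
  weight 6: 4 codewords.
  weight 7: 1 codewords.
Minimum distance d = smallest w > 0 with A_w > 0 = 2.
Sanity: Σ A_w = 16 = 2^4 = 16 ✓.


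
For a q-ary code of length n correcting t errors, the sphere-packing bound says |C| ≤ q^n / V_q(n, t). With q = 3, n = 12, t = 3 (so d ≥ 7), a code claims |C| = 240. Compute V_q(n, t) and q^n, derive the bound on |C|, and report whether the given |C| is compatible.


V_q(n, t) = 2049, q^n = 531441, Hamming bound = 259, |C| = 240 ≤ bound (satisfied).

Step 1: Compute V_q(n, t) = Σ_{j=0}^3 C(n, j) (q−1)^j.
  j = 0: C(12,0)·(2)^0 = 1·1 = 1.
  j = 1: C(12,1)·(2)^1 = 12·2 = 24.
  j = 2: C(12,2)·(2)^2 = 66·4 = 264.
  j = 3: C(12,3)·(2)^3 = 220·8 = 1760.
  V_q(n, t) = 1 + 24 + 264 + 1760 = 2049.
Step 2: q^n = 3^12 = 531441.
Step 3: Hamming bound ⌊q^n / V_q(n,t)⌋ = ⌊531441/2049⌋ = 259.
Step 4: Compare |C| = 240 to 259: satisfied.
The claimed |C| lies below the Hamming bound.


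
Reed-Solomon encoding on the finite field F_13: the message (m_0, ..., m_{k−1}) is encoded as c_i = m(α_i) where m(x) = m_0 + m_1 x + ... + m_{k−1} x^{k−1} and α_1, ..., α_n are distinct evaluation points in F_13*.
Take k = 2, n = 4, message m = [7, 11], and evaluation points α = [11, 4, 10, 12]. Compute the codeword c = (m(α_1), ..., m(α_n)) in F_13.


c = [11, 12, 0, 9]

Message polynomial: m(x) = 7 + 11·x (mod 13).
For each evaluation point α_i, compute m(α_i) mod 13:
  α_1 = 11: Horner steps 11 → 11, so m(11) = 11.
  α_2 = 4: Horner steps 11 → 12, so m(4) = 12.
  α_3 = 10: Horner steps 11 → 0, so m(10) = 0.
  α_4 = 12: Horner steps 11 → 9, so m(12) = 9.
Codeword c = [11, 12, 0, 9] ∈ F_13^4.


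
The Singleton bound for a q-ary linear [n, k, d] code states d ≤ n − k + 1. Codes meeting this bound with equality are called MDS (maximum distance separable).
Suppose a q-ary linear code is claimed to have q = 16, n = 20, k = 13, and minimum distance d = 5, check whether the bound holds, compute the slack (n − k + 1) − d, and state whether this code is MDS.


Singleton RHS = n − k + 1 = 8, slack = 3, bound satisfied, not MDS.

Singleton bound: d ≤ n − k + 1.
Here n = 20, k = 13, so n − k + 1 = 8.
Given d = 5, check d ≤ 8: YES.
Slack = (n − k + 1) − d = 3.
The code is NOT MDS (slack = 3 > 0).
Description: the claimed parameters are [20, 13, 5]_16; such a code would be non-MDS.
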